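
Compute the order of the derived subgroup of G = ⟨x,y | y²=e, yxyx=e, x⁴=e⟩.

G' = [G, G] is generated by all commutators. The generator-pair commutators are: [x, y] = x².
The subgroup they normally generate is {e, x²}, of order 2.
Check: |G/G'| = 8/2 = 4 is the order of the abelianisation.

Answer: 2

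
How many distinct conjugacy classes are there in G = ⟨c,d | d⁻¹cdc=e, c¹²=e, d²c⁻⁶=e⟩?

The conjugacy classes (representative and size) are:
  [e] (size 1), [c¹¹] (size 2), [c²] (size 2), [c⁹] (size 2), [c⁴] (size 2), [c⁵] (size 2), [c⁶] (size 1), [c²d] (size 6), [cd] (size 6).
Class equation: 1 + 2 + 2 + 2 + 2 + 2 + 1 + 6 + 6 = 24 = |G|. So G has 9 conjugacy classes.

Answer: 9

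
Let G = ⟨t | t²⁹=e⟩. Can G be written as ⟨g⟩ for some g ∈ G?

|G| = 29. The element t has order 29 (its powers give 29 distinct elements), so ⟨t⟩ = G and G is cyclic.

Answer: Yes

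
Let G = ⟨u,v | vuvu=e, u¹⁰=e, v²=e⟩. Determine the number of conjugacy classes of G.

The conjugacy classes (representative and size) are:
  [e] (size 1), [u] (size 2), [u²] (size 2), [u³] (size 2), [u⁴] (size 2), [u⁵] (size 1), [u²v] (size 5), [u³v] (size 5).
Class equation: 1 + 2 + 2 + 2 + 2 + 1 + 5 + 5 = 20 = |G|. So G has 8 conjugacy classes.

Answer: 8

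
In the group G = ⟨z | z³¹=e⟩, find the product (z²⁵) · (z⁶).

Compute (z²⁵) · (z⁶) by multiplying left to right and reducing via the relations at each step:
  (z²⁵) · z⁶ = e

Answer: e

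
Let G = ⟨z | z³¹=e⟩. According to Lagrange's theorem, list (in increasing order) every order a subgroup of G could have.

|G| = 31 = 31. By Lagrange's theorem the order of any subgroup divides 31; the divisors of 31 are 1, 31.

Answer: 1, 31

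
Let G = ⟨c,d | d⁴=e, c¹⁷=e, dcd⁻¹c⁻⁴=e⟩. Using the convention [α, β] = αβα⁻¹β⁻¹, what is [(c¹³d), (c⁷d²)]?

[(c¹³d), (c⁷d²)] = (c¹³d)·(c⁷d²)·(c¹³d)⁻¹·(c⁷d²)⁻¹.
  (c¹³d) · (c⁷d²) = c⁷d³
  (c⁷d³) · (cd³) = c³d²
  (c³d²) · (c⁷d²) = c¹³

Answer: c¹³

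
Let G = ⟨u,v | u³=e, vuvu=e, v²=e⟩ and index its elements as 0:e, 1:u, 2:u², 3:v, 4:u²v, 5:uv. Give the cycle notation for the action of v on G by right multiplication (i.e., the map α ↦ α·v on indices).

(0 3)(1 5)(2 4)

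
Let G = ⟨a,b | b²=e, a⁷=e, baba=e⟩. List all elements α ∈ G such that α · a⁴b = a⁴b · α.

⟨a⁴b⟩ ⊆ C_G(a⁴b) since powers of a⁴b commute with a⁴b; so |C_G(a⁴b)| ≥ |⟨a⁴b⟩| = 2.
By orbit–stabilizer, |C_G(a⁴b)| = |G| / |conj. class of a⁴b| = 14 / 7 = 2.
The 2 elements commuting with a⁴b are {e, a⁴b}.

Answer: {e, a⁴b}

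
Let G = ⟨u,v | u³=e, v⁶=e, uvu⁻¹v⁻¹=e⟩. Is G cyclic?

|G| = 18, but the maximum element order in G is 6 < 18. No single element generates all of G, so G is not cyclic.

Answer: No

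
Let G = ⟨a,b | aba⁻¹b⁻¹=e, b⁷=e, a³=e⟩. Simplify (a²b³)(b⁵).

Compute (a²b³) · (b⁵) by multiplying left to right and reducing via the relations at each step:
  (a²b³) · b⁵ = a²b

Answer: a²b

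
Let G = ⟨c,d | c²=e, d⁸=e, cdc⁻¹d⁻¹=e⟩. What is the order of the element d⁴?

Compute successive powers until reaching e:
  (d⁴)¹ = d⁴, (d⁴)² = e.
The smallest positive k with (d⁴)ᵏ = e is 2.

Answer: 2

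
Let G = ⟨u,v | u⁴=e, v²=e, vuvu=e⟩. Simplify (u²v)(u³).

Compute (u²v) · (u³) by multiplying left to right and reducing via the relations at each step:
  (u²v) · u³ = u³v

Answer: u³v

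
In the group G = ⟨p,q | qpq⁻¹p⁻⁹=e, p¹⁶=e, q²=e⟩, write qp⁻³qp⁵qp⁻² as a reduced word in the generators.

Multiply left to right, reducing at each step:
  q · p⁻³ = p⁵q
  (p⁵q) · q = p⁵
  (p⁵) · p⁵ = p¹⁰
  (p¹⁰) · q = p¹⁰q
  (p¹⁰q) · p⁻² = p⁸q

Answer: p⁸q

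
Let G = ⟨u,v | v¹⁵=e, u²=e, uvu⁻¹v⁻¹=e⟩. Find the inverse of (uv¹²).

The order of (uv¹²) is 10 (smallest k with (uv¹²)ᵏ = e), so (uv¹²)⁻¹ = (uv¹²)⁹ = uv³.
Check: (uv¹²) · (uv³) → (uv¹²) · u = v¹²;   (v¹²) · v³ = e, giving e as required.

Answer: uv³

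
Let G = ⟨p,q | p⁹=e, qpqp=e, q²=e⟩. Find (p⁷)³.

Compute successive powers of (p⁷), reducing at each step:
  (p⁷)²: (p⁷) · p⁷ = p⁵
  (p⁷)³: (p⁵) · p⁷ = p³

Answer: p³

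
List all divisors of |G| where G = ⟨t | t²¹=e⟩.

|G| = 21 = 3 · 7. By Lagrange's theorem the order of any subgroup divides 21; the divisors of 21 are 1, 3, 7, 21.

Answer: 1, 3, 7, 21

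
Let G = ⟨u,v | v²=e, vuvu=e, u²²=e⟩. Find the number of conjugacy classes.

The conjugacy classes (representative and size) are:
  [e] (size 1), [u] (size 2), [u²] (size 2), [u¹⁹] (size 2), [u⁴] (size 2), [u⁵] (size 2), [u⁶] (size 2), [u⁷] (size 2), [u⁸] (size 2), [u¹³] (size 2), [u¹⁰] (size 2), [u¹¹] (size 1), [u⁶v] (size 11), [uv] (size 11).
Class equation: 1 + 2 + 2 + 2 + 2 + 2 + 2 + 2 + 2 + 2 + 2 + 1 + 11 + 11 = 44 = |G|. So G has 14 conjugacy classes.

Answer: 14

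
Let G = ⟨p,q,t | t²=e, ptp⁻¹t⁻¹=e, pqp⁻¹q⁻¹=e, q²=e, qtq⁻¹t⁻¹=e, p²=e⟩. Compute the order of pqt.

Compute successive powers until reaching e:
  (pqt)¹ = pqt, (pqt)² = e.
The smallest positive k with (pqt)ᵏ = e is 2.

Answer: 2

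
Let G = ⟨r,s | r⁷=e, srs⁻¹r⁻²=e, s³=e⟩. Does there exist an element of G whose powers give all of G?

Every cyclic group is abelian. But r·s = rs while s·r = r²s, so r·s ≠ s·r and G is not abelian. Hence G is not cyclic.

Answer: No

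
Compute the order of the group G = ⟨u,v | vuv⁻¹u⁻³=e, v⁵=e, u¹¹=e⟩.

Enumerate words in the generators, reducing via the relations: the distinct elements are
  {e, u, v, uv, u², u³, u⁴, u⁵, u⁶, u⁷, u⁸, u⁹, v², v³, v⁴, uv², uv³, uv⁴, u²v, u³v, u¹⁰, u⁴v, u⁵v, u⁶v, u⁷v, u⁸v, u⁹v, u²v², u²v³, u²v⁴, u³v², u³v³, u³v⁴, u¹⁰v, u⁴v², u⁴v³, u⁴v⁴, u⁵v², u⁵v³, u⁵v⁴, u⁶v², u⁶v³, u⁶v⁴, u⁷v², u⁷v³, u⁷v⁴, u⁸v², u⁸v³, u⁸v⁴, u⁹v², u⁹v³, u⁹v⁴, u¹⁰v², u¹⁰v³, u¹⁰v⁴}.
No further products give new elements, so |G| = 55.

Answer: 55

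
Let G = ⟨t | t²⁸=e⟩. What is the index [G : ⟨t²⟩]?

First find ord(t²) by computing successive powers:
  (t²)¹ = t², (t²)² = t⁴, (t²)³ = t⁶, (t²)⁴ = t⁸, (t²)⁵ = t¹⁰, (t²)⁶ = t¹², (t²)⁷ = t¹⁴, (t²)⁸ = t¹⁶, (t²)⁹ = t¹⁸, (t²)¹⁰ = t²⁰, (t²)¹¹ = t²², (t²)¹² = t²⁴, (t²)¹³ = t²⁶, (t²)¹⁴ = e.
So |⟨t²⟩| = ord(t²) = 14. With |G| = 28, by Lagrange [G : ⟨t²⟩] = 28/14 = 2.

Answer: 2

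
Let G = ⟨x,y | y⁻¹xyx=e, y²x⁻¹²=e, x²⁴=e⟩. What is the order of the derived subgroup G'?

G' = [G, G] is generated by all commutators. The generator-pair commutators are: [x, y] = x².
The subgroup they normally generate is {e, x², x⁴, x⁶, x⁸, x¹⁰, x¹², x¹⁴, x¹⁶, x¹⁸, x²⁰, x²²}, of order 12.
Check: |G/G'| = 48/12 = 4 is the order of the abelianisation.

Answer: 12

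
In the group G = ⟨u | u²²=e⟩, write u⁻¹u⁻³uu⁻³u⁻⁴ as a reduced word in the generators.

Multiply left to right, reducing at each step:
  (u²¹) · u⁻³ = u¹⁸
  (u¹⁸) · u = u¹⁹
  (u¹⁹) · u⁻³ = u¹⁶
  (u¹⁶) · u⁻⁴ = u¹²

Answer: u¹²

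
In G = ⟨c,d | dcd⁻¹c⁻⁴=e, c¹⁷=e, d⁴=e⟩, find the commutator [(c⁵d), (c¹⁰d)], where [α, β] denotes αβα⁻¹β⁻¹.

[(c⁵d), (c¹⁰d)] = (c⁵d)·(c¹⁰d)·(c⁵d)⁻¹·(c¹⁰d)⁻¹.
  (c⁵d) · (c¹⁰d) = c¹¹d²
  (c¹¹d²) · (c³d³) = c⁸d
  (c⁸d) · (c⁶d³) = c¹⁵

Answer: c¹⁵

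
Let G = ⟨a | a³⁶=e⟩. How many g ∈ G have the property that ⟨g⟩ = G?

G is cyclic of order 36. An element generates G iff its order is 36, and a cyclic group of order 36 has exactly φ(36) = 12 such elements.

Answer: 12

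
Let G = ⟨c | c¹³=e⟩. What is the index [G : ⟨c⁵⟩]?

First find ord(c⁵) by computing successive powers:
  (c⁵)¹ = c⁵, (c⁵)² = c¹⁰, (c⁵)³ = c², (c⁵)⁴ = c⁷, (c⁵)⁵ = c¹², (c⁵)⁶ = c⁴, (c⁵)⁷ = c⁹, (c⁵)⁸ = c, (c⁵)⁹ = c⁶, (c⁵)¹⁰ = c¹¹, (c⁵)¹¹ = c³, (c⁵)¹² = c⁸, (c⁵)¹³ = e.
So |⟨c⁵⟩| = ord(c⁵) = 13. With |G| = 13, by Lagrange [G : ⟨c⁵⟩] = 13/13 = 1.

Answer: 1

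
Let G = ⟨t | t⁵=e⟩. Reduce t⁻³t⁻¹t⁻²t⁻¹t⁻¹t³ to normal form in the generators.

Multiply left to right, reducing at each step:
  (t²) · t⁻¹ = t
  t · t⁻² = t⁴
  (t⁴) · t⁻¹ = t³
  (t³) · t⁻¹ = t²
  (t²) · t³ = e

Answer: e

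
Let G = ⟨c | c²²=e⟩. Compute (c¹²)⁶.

Compute successive powers of (c¹²), reducing at each step:
  (c¹²)²: (c¹²) · c¹² = c²
  (c¹²)³: (c²) · c¹² = c¹⁴
  (c¹²)⁴: (c¹⁴) · c¹² = c⁴
  (c¹²)⁵: (c⁴) · c¹² = c¹⁶
  (c¹²)⁶: (c¹⁶) · c¹² = c⁶

Answer: c⁶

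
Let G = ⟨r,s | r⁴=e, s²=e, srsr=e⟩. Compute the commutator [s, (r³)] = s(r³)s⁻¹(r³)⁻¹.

[s, (r³)] = s·(r³)·s⁻¹·(r³)⁻¹.
  s · (r³) = rs
  (rs) · s = r
  r · r = r²

Answer: r²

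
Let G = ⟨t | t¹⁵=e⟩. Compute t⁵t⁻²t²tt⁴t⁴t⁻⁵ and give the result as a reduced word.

Multiply left to right, reducing at each step:
  (t⁵) · t⁻² = t³
  (t³) · t² = t⁵
  (t⁵) · t = t⁶
  (t⁶) · t⁴ = t¹⁰
  (t¹⁰) · t⁴ = t¹⁴
  (t¹⁴) · t⁻⁵ = t⁹

Answer: t⁹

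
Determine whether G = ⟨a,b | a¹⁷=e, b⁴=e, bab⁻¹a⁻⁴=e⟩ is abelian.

a·b = ab but b·a = a⁴b, so a·b ≠ b·a and G is not abelian.

Answer: No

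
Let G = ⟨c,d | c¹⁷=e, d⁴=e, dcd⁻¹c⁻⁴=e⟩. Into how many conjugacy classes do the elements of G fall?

The conjugacy classes (representative and size) are:
  [e] (size 1), [c⁴] (size 4), [c²] (size 4), [c⁵] (size 4), [c¹¹] (size 4), [c⁷d] (size 17), [c³d²] (size 17), [c⁹d³] (size 17).
Class equation: 1 + 4 + 4 + 4 + 4 + 17 + 17 + 17 = 68 = |G|. So G has 8 conjugacy classes.

Answer: 8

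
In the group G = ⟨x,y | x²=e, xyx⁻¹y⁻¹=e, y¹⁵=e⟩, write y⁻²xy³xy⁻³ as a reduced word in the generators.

Multiply left to right, reducing at each step:
  (y¹³) · x = xy¹³
  (xy¹³) · y³ = xy
  (xy) · x = y
  y · y⁻³ = y¹³

Answer: y¹³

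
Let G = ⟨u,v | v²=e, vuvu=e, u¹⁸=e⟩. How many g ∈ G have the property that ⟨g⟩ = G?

⟨g⟩ = G would require ord(g) = |G| = 36, but the maximum element order in G is 18 < 36. So G is not cyclic and no single element generates it: the count is 0.

Answer: 0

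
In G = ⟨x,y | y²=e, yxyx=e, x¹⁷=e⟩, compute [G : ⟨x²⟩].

First find ord(x²) by computing successive powers:
  (x²)¹ = x², (x²)² = x⁴, (x²)³ = x⁶, (x²)⁴ = x⁸, (x²)⁵ = x¹⁰, (x²)⁶ = x¹², (x²)⁷ = x¹⁴, (x²)⁸ = x¹⁶, (x²)⁹ = x, (x²)¹⁰ = x³, (x²)¹¹ = x⁵, (x²)¹² = x⁷, (x²)¹³ = x⁹, (x²)¹⁴ = x¹¹, (x²)¹⁵ = x¹³, (x²)¹⁶ = x¹⁵, (x²)¹⁷ = e.
So |⟨x²⟩| = ord(x²) = 17. With |G| = 34, by Lagrange [G : ⟨x²⟩] = 34/17 = 2.

Answer: 2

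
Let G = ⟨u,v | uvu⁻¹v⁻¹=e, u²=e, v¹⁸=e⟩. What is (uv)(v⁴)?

Compute (uv) · (v⁴) by multiplying left to right and reducing via the relations at each step:
  (uv) · v⁴ = uv⁵

Answer: uv⁵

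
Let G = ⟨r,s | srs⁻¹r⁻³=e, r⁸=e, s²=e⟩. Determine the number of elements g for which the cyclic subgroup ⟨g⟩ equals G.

⟨g⟩ = G would require ord(g) = |G| = 16, but the maximum element order in G is 8 < 16. So G is not cyclic and no single element generates it: the count is 0.

Answer: 0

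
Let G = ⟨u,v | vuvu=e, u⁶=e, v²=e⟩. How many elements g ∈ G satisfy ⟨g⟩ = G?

⟨g⟩ = G would require ord(g) = |G| = 12, but the maximum element order in G is 6 < 12. So G is not cyclic and no single element generates it: the count is 0.

Answer: 0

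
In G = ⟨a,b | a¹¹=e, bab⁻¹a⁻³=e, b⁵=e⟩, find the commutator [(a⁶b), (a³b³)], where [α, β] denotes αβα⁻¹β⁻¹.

[(a⁶b), (a³b³)] = (a⁶b)·(a³b³)·(a⁶b)⁻¹·(a³b³)⁻¹.
  (a⁶b) · (a³b³) = a⁴b⁴
  (a⁴b⁴) · (a⁹b⁴) = a⁷b³
  (a⁷b³) · (a⁶b²) = a⁴

Answer: a⁴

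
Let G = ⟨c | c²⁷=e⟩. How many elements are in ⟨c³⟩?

|⟨c³⟩| equals the order of c³. Compute successive powers until reaching e:
  (c³)¹ = c³, (c³)² = c⁶, (c³)³ = c⁹, (c³)⁴ = c¹², (c³)⁵ = c¹⁵, (c³)⁶ = c¹⁸, (c³)⁷ = c²¹, (c³)⁸ = c²⁴, (c³)⁹ = e.
The smallest positive k with (c³)ᵏ = e is 9, so |⟨c³⟩| = 9.

Answer: 9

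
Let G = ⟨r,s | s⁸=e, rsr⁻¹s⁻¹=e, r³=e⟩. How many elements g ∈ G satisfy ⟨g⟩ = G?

G is cyclic of order 24. An element generates G iff its order is 24, and a cyclic group of order 24 has exactly φ(24) = 8 such elements.

Answer: 8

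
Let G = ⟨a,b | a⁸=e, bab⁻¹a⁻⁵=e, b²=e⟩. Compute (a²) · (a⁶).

Compute (a²) · (a⁶) by multiplying left to right and reducing via the relations at each step:
  (a²) · a⁶ = e

Answer: e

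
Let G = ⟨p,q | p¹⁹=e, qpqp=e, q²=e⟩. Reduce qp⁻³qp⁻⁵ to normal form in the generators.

Multiply left to right, reducing at each step:
  q · p⁻³ = p³q
  (p³q) · q = p³
  (p³) · p⁻⁵ = p¹⁷

Answer: p¹⁷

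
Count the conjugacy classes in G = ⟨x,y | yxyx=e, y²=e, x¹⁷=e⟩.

The conjugacy classes (representative and size) are:
  [e] (size 1), [x¹⁶] (size 2), [x²] (size 2), [x³] (size 2), [x¹³] (size 2), [x¹²] (size 2), [x⁶] (size 2), [x¹⁰] (size 2), [x⁹] (size 2), [x⁷y] (size 17).
Class equation: 1 + 2 + 2 + 2 + 2 + 2 + 2 + 2 + 2 + 17 = 34 = |G|. So G has 10 conjugacy classes.

Answer: 10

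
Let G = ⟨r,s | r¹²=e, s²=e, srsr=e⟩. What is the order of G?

Enumerate words in the generators, reducing via the relations: the distinct elements are
  {e, r, s, rs, r², r³, r⁴, r⁵, r⁶, r⁷, r⁸, r⁹, r²s, r³s, r¹¹, r¹⁰, r⁴s, r⁵s, r⁶s, r⁷s, r⁸s, r⁹s, r¹¹s, r¹⁰s}.
No further products give new elements, so |G| = 24.

Answer: 24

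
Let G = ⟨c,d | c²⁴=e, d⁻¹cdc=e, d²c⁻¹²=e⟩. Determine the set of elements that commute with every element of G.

An element z ∈ Z(G) iff z commutes with every generator.
For example c¹² is central: (c¹²)·c = c¹³ = c·(c¹²); (c¹²)·d = d⁻¹ = d·(c¹²).
Whereas c ∉ Z(G) since c·d = cd ≠ c¹¹d⁻¹ = d·c.
Checking each of the 48 elements this way gives Z(G) = {e, c¹²}, of order 2.

Answer: {e, c¹²}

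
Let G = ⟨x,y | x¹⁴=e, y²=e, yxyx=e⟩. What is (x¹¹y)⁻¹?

The order of (x¹¹y) is 2 (smallest k with (x¹¹y)ᵏ = e), so (x¹¹y)⁻¹ = (x¹¹y)¹ = x¹¹y.
Check: (x¹¹y) · (x¹¹y) → (x¹¹y) · x¹¹ = y;   y · y = e, giving e as required.

Answer: x¹¹y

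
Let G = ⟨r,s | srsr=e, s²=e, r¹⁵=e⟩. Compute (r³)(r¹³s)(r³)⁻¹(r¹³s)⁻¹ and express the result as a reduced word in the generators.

[(r³), (r¹³s)] = (r³)·(r¹³s)·(r³)⁻¹·(r¹³s)⁻¹.
  (r³) · (r¹³s) = rs
  (rs) · (r¹²) = r⁴s
  (r⁴s) · (r¹³s) = r⁶

Answer: r⁶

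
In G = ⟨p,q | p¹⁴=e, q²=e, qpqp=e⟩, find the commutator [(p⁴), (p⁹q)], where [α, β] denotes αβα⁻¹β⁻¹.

[(p⁴), (p⁹q)] = (p⁴)·(p⁹q)·(p⁴)⁻¹·(p⁹q)⁻¹.
  (p⁴) · (p⁹q) = p¹³q
  (p¹³q) · (p¹⁰) = p³q
  (p³q) · (p⁹q) = p⁸

Answer: p⁸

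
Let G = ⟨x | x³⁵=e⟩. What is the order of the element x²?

Compute successive powers until reaching e:
  (x²)¹ = x², (x²)² = x⁴, (x²)³ = x⁶, (x²)⁴ = x⁸, (x²)⁵ = x¹⁰, (x²)⁶ = x¹², (x²)⁷ = x¹⁴, (x²)⁸ = x¹⁶, (x²)⁹ = x¹⁸, (x²)¹⁰ = x²⁰, (x²)¹¹ = x²², (x²)¹² = x²⁴, (x²)¹³ = x²⁶, (x²)¹⁴ = x²⁸, (x²)¹⁵ = x³⁰, (x²)¹⁶ = x³², (x²)¹⁷ = x³⁴, (x²)¹⁸ = x, (x²)¹⁹ = x³, (x²)²⁰ = x⁵, (x²)²¹ = x⁷, (x²)²² = x⁹, (x²)²³ = x¹¹, (x²)²⁴ = x¹³, (x²)²⁵ = x¹⁵, (x²)²⁶ = x¹⁷, (x²)²⁷ = x¹⁹, (x²)²⁸ = x²¹, (x²)²⁹ = x²³, (x²)³⁰ = x²⁵, (x²)³¹ = x²⁷, (x²)³² = x²⁹, (x²)³³ = x³¹, (x²)³⁴ = x³³, (x²)³⁵ = e.
The smallest positive k with (x²)ᵏ = e is 35.

Answer: 35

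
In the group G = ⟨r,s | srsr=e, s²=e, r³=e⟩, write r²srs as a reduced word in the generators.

Multiply left to right, reducing at each step:
  (r²) · s = r²s
  (r²s) · r = rs
  (rs) · s = r

Answer: r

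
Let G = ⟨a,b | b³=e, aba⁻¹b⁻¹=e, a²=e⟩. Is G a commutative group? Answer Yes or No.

Each pair of generators commutes: a·b = ab = b·a. Since the generators pairwise commute, every element of G commutes with every other, so G is abelian.

Answer: Yes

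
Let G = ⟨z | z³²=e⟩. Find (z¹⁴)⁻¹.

The order of (z¹⁴) is 16 (smallest k with (z¹⁴)ᵏ = e), so (z¹⁴)⁻¹ = (z¹⁴)¹⁵ = z¹⁸.
Check: (z¹⁴) · (z¹⁸) → (z¹⁴) · z¹⁸ = e, giving e as required.

Answer: z¹⁸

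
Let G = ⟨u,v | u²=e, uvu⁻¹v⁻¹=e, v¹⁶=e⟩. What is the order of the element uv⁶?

Compute successive powers until reaching e:
  (uv⁶)¹ = uv⁶, (uv⁶)² = v¹², (uv⁶)³ = uv², (uv⁶)⁴ = v⁸, (uv⁶)⁵ = uv¹⁴, (uv⁶)⁶ = v⁴, (uv⁶)⁷ = uv¹⁰, (uv⁶)⁸ = e.
The smallest positive k with (uv⁶)ᵏ = e is 8.

Answer: 8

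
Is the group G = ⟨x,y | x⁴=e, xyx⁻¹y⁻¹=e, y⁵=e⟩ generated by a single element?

|G| = 20. The element xy has order 20 (its powers give 20 distinct elements), so ⟨xy⟩ = G and G is cyclic.

Answer: Yes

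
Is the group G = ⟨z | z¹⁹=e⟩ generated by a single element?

|G| = 19. The element z has order 19 (its powers give 19 distinct elements), so ⟨z⟩ = G and G is cyclic.

Answer: Yes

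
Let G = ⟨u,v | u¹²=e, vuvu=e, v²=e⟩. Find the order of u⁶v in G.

Compute successive powers until reaching e:
  (u⁶v)¹ = u⁶v, (u⁶v)² = e.
The smallest positive k with (u⁶v)ᵏ = e is 2.

Answer: 2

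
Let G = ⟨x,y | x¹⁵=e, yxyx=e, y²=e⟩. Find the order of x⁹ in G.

Compute successive powers until reaching e:
  (x⁹)¹ = x⁹, (x⁹)² = x³, (x⁹)³ = x¹², (x⁹)⁴ = x⁶, (x⁹)⁵ = e.
The smallest positive k with (x⁹)ᵏ = e is 5.

Answer: 5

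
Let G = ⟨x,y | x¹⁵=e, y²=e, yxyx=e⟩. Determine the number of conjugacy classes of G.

The conjugacy classes (representative and size) are:
  [e] (size 1), [x¹⁴] (size 2), [x²] (size 2), [x³] (size 2), [x⁴] (size 2), [x¹⁰] (size 2), [x⁹] (size 2), [x⁷] (size 2), [x¹³y] (size 15).
Class equation: 1 + 2 + 2 + 2 + 2 + 2 + 2 + 2 + 15 = 30 = |G|. So G has 9 conjugacy classes.

Answer: 9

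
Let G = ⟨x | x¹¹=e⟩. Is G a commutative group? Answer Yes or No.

G has a single generator, so G is cyclic and hence abelian.

Answer: Yes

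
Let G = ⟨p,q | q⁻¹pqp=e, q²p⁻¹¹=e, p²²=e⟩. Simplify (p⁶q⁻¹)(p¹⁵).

Compute (p⁶q⁻¹) · (p¹⁵) by multiplying left to right and reducing via the relations at each step:
  (p⁶q⁻¹) · p¹⁵ = p²q

Answer: p²q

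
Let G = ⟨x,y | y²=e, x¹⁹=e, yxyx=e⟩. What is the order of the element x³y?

Compute successive powers until reaching e:
  (x³y)¹ = x³y, (x³y)² = e.
The smallest positive k with (x³y)ᵏ = e is 2.

Answer: 2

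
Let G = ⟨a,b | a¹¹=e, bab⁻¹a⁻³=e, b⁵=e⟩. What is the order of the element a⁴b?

Compute successive powers until reaching e:
  (a⁴b)¹ = a⁴b, (a⁴b)² = a⁵b², (a⁴b)³ = a⁸b³, (a⁴b)⁴ = a⁶b⁴, (a⁴b)⁵ = e.
The smallest positive k with (a⁴b)ᵏ = e is 5.

Answer: 5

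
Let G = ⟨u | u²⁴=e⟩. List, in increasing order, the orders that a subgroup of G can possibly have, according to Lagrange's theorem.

|G| = 24 = 2³ · 3. By Lagrange's theorem the order of any subgroup divides 24; the divisors of 24 are 1, 2, 3, 4, 6, 8, 12, 24.

Answer: 1, 2, 3, 4, 6, 8, 12, 24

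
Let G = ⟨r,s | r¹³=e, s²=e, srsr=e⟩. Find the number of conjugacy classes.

The conjugacy classes (representative and size) are:
  [e] (size 1), [r¹²] (size 2), [r¹¹] (size 2), [r³] (size 2), [r⁴] (size 2), [r⁸] (size 2), [r⁶] (size 2), [s] (size 13).
Class equation: 1 + 2 + 2 + 2 + 2 + 2 + 2 + 13 = 26 = |G|. So G has 8 conjugacy classes.

Answer: 8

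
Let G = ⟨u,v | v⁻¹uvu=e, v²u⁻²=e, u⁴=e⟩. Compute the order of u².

Compute successive powers until reaching e:
  (u²)¹ = u², (u²)² = e.
The smallest positive k with (u²)ᵏ = e is 2.

Answer: 2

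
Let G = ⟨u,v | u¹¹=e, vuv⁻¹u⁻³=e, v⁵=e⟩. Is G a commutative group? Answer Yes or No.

u·v = uv but v·u = u³v, so u·v ≠ v·u and G is not abelian.

Answer: No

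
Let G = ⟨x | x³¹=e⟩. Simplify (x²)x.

Compute (x²) · x by multiplying left to right and reducing via the relations at each step:
  (x²) · x = x³

Answer: x³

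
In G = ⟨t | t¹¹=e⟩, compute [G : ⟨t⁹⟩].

First find ord(t⁹) by computing successive powers:
  (t⁹)¹ = t⁹, (t⁹)² = t⁷, (t⁹)³ = t⁵, (t⁹)⁴ = t³, (t⁹)⁵ = t, (t⁹)⁶ = t¹⁰, (t⁹)⁷ = t⁸, (t⁹)⁸ = t⁶, (t⁹)⁹ = t⁴, (t⁹)¹⁰ = t², (t⁹)¹¹ = e.
So |⟨t⁹⟩| = ord(t⁹) = 11. With |G| = 11, by Lagrange [G : ⟨t⁹⟩] = 11/11 = 1.

Answer: 1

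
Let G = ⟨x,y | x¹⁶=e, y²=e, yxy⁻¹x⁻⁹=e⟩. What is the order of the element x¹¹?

Compute successive powers until reaching e:
  (x¹¹)¹ = x¹¹, (x¹¹)² = x⁶, (x¹¹)³ = x, (x¹¹)⁴ = x¹², (x¹¹)⁵ = x⁷, (x¹¹)⁶ = x², (x¹¹)⁷ = x¹³, (x¹¹)⁸ = x⁸, (x¹¹)⁹ = x³, (x¹¹)¹⁰ = x¹⁴, (x¹¹)¹¹ = x⁹, (x¹¹)¹² = x⁴, (x¹¹)¹³ = x¹⁵, (x¹¹)¹⁴ = x¹⁰, (x¹¹)¹⁵ = x⁵, (x¹¹)¹⁶ = e.
The smallest positive k with (x¹¹)ᵏ = e is 16.

Answer: 16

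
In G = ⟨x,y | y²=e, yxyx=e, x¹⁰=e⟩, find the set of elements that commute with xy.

⟨xy⟩ ⊆ C_G(xy) since powers of xy commute with xy; so |C_G(xy)| ≥ |⟨xy⟩| = 2.
By orbit–stabilizer, |C_G(xy)| = |G| / |conj. class of xy| = 20 / 5 = 4.
The 4 elements commuting with xy are {e, x⁵, xy, x⁶y}.

Answer: {e, x⁵, xy, x⁶y}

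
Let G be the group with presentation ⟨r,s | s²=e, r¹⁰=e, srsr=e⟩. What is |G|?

Enumerate words in the generators, reducing via the relations: the distinct elements are
  {e, r, s, rs, r², r³, r⁴, r⁵, r⁶, r⁷, r⁸, r⁹, r²s, r³s, r⁴s, r⁵s, r⁶s, r⁷s, r⁸s, r⁹s}.
No further products give new elements, so |G| = 20.

Answer: 20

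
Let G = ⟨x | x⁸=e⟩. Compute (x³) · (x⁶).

Compute (x³) · (x⁶) by multiplying left to right and reducing via the relations at each step:
  (x³) · x⁶ = x

Answer: x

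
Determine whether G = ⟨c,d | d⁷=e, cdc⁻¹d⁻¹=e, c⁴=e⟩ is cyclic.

|G| = 28. The element cd has order 28 (its powers give 28 distinct elements), so ⟨cd⟩ = G and G is cyclic.

Answer: Yes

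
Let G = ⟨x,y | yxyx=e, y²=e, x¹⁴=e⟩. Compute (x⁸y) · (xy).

Compute (x⁸y) · (xy) by multiplying left to right and reducing via the relations at each step:
  (x⁸y) · x = x⁷y
  (x⁷y) · y = x⁷

Answer: x⁷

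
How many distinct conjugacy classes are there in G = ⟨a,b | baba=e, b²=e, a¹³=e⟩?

The conjugacy classes (representative and size) are:
  [e] (size 1), [a¹²] (size 2), [a¹¹] (size 2), [a³] (size 2), [a⁴] (size 2), [a⁸] (size 2), [a⁶] (size 2), [b] (size 13).
Class equation: 1 + 2 + 2 + 2 + 2 + 2 + 2 + 13 = 26 = |G|. So G has 8 conjugacy classes.

Answer: 8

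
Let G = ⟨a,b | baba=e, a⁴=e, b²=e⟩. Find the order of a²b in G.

Compute successive powers until reaching e:
  (a²b)¹ = a²b, (a²b)² = e.
The smallest positive k with (a²b)ᵏ = e is 2.

Answer: 2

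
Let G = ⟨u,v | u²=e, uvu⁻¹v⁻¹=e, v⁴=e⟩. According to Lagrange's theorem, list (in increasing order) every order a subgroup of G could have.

|G| = 8 = 2³. By Lagrange's theorem the order of any subgroup divides 8; the divisors of 8 are 1, 2, 4, 8.

Answer: 1, 2, 4, 8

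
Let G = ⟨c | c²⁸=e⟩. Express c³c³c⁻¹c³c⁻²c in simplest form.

Multiply left to right, reducing at each step:
  (c³) · c³ = c⁶
  (c⁶) · c⁻¹ = c⁵
  (c⁵) · c³ = c⁸
  (c⁸) · c⁻² = c⁶
  (c⁶) · c = c⁷

Answer: c⁷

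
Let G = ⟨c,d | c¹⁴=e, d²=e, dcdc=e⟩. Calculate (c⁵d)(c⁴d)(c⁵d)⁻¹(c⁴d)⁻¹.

[(c⁵d), (c⁴d)] = (c⁵d)·(c⁴d)·(c⁵d)⁻¹·(c⁴d)⁻¹.
  (c⁵d) · (c⁴d) = c
  c · (c⁵d) = c⁶d
  (c⁶d) · (c⁴d) = c²

Answer: c²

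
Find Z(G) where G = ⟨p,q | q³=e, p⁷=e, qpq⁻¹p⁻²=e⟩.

An element z ∈ Z(G) iff z commutes with every generator.
For example e is central: e·p = p = p·e; e·q = q = q·e.
Whereas p ∉ Z(G) since p·q = pq ≠ p²q = q·p.
Checking each of the 21 elements this way gives Z(G) = {e}, of order 1.

Answer: {e}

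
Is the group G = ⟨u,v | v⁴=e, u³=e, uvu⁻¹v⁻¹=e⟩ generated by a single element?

|G| = 12. The element uv has order 12 (its powers give 12 distinct elements), so ⟨uv⟩ = G and G is cyclic.

Answer: Yes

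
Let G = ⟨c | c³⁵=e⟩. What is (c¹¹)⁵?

Compute successive powers of (c¹¹), reducing at each step:
  (c¹¹)²: (c¹¹) · c¹¹ = c²²
  (c¹¹)³: (c²²) · c¹¹ = c³³
  (c¹¹)⁴: (c³³) · c¹¹ = c⁹
  (c¹¹)⁵: (c⁹) · c¹¹ = c²⁰

Answer: c²⁰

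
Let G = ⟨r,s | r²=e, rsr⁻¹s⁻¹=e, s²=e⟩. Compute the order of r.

Compute successive powers until reaching e:
  r¹ = r, r² = e.
The smallest positive k with rᵏ = e is 2.

Answer: 2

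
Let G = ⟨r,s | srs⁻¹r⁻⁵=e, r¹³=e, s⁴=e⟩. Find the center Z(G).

An element z ∈ Z(G) iff z commutes with every generator.
For example e is central: e·r = r = r·e; e·s = s = s·e.
Whereas r ∉ Z(G) since r·s = rs ≠ r⁵s = s·r.
Checking each of the 52 elements this way gives Z(G) = {e}, of order 1.

Answer: {e}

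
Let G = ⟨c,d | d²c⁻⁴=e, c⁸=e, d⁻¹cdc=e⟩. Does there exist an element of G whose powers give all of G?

Every cyclic group is abelian. But c·d = cd while d·c = c³d⁻¹, so c·d ≠ d·c and G is not abelian. Hence G is not cyclic.

Answer: No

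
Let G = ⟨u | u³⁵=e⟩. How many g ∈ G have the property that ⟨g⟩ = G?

G is cyclic of order 35. An element generates G iff its order is 35, and a cyclic group of order 35 has exactly φ(35) = 24 such elements.

Answer: 24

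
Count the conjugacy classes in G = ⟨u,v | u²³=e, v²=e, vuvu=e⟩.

The conjugacy classes (representative and size) are:
  [e] (size 1), [u] (size 2), [u²¹] (size 2), [u²⁰] (size 2), [u⁴] (size 2), [u¹⁸] (size 2), [u⁶] (size 2), [u¹⁶] (size 2), [u⁸] (size 2), [u⁹] (size 2), [u¹⁰] (size 2), [u¹²] (size 2), [u¹⁸v] (size 23).
Class equation: 1 + 2 + 2 + 2 + 2 + 2 + 2 + 2 + 2 + 2 + 2 + 2 + 23 = 46 = |G|. So G has 13 conjugacy classes.

Answer: 13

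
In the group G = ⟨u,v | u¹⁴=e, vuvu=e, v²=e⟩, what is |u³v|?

Compute successive powers until reaching e:
  (u³v)¹ = u³v, (u³v)² = e.
The smallest positive k with (u³v)ᵏ = e is 2.

Answer: 2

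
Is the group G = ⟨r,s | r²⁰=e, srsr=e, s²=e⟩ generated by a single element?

Every cyclic group is abelian. But r·s = rs while s·r = r¹⁹s, so r·s ≠ s·r and G is not abelian. Hence G is not cyclic.

Answer: No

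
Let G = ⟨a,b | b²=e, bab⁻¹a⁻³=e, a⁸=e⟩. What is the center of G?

An element z ∈ Z(G) iff z commutes with every generator.
For example a⁴ is central: (a⁴)·a = a⁵ = a·(a⁴); (a⁴)·b = a⁴b = b·(a⁴).
Whereas a ∉ Z(G) since a·b = ab ≠ a³b = b·a.
Checking each of the 16 elements this way gives Z(G) = {e, a⁴}, of order 2.

Answer: {e, a⁴}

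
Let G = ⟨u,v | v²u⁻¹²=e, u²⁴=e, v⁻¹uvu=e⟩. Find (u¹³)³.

Compute successive powers of (u¹³), reducing at each step:
  (u¹³)²: (u¹³) · u¹³ = u²
  (u¹³)³: (u²) · u¹³ = u¹⁵

Answer: u¹⁵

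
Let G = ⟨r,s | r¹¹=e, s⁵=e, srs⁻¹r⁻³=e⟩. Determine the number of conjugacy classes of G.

The conjugacy classes (representative and size) are:
  [e] (size 1), [r³] (size 5), [r⁶] (size 5), [r⁷s] (size 11), [r⁹s²] (size 11), [r⁷s³] (size 11), [r⁷s⁴] (size 11).
Class equation: 1 + 5 + 5 + 11 + 11 + 11 + 11 = 55 = |G|. So G has 7 conjugacy classes.

Answer: 7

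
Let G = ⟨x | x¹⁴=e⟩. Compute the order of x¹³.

Compute successive powers until reaching e:
  (x¹³)¹ = x¹³, (x¹³)² = x¹², (x¹³)³ = x¹¹, (x¹³)⁴ = x¹⁰, (x¹³)⁵ = x⁹, (x¹³)⁶ = x⁸, (x¹³)⁷ = x⁷, (x¹³)⁸ = x⁶, (x¹³)⁹ = x⁵, (x¹³)¹⁰ = x⁴, (x¹³)¹¹ = x³, (x¹³)¹² = x², (x¹³)¹³ = x, (x¹³)¹⁴ = e.
The smallest positive k with (x¹³)ᵏ = e is 14.

Answer: 14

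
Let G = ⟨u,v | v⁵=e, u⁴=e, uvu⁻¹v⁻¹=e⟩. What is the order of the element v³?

Compute successive powers until reaching e:
  (v³)¹ = v³, (v³)² = v, (v³)³ = v⁴, (v³)⁴ = v², (v³)⁵ = e.
The smallest positive k with (v³)ᵏ = e is 5.

Answer: 5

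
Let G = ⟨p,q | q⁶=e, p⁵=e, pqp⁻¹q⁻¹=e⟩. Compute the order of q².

Compute successive powers until reaching e:
  (q²)¹ = q², (q²)² = q⁴, (q²)³ = e.
The smallest positive k with (q²)ᵏ = e is 3.

Answer: 3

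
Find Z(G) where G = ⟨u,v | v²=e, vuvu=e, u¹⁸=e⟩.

An element z ∈ Z(G) iff z commutes with every generator.
For example u⁹ is central: (u⁹)·u = u¹⁰ = u·(u⁹); (u⁹)·v = u⁹v = v·(u⁹).
Whereas u ∉ Z(G) since u·v = uv ≠ u¹⁷v = v·u.
Checking each of the 36 elements this way gives Z(G) = {e, u⁹}, of order 2.

Answer: {e, u⁹}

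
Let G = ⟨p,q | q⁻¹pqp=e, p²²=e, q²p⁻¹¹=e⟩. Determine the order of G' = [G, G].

G' = [G, G] is generated by all commutators. The generator-pair commutators are: [p, q] = p².
The subgroup they normally generate is {e, p², p⁴, p⁶, p⁸, p¹⁰, p¹², p¹⁴, p¹⁶, p¹⁸, p²⁰}, of order 11.
Check: |G/G'| = 44/11 = 4 is the order of the abelianisation.

Answer: 11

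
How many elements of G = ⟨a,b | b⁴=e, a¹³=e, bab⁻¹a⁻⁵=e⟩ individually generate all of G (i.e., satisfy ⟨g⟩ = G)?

⟨g⟩ = G would require ord(g) = |G| = 52, but the maximum element order in G is 13 < 52. So G is not cyclic and no single element generates it: the count is 0.

Answer: 0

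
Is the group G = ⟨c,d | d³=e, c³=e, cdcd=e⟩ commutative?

c·d = cd but d·c = c²d², so c·d ≠ d·c and G is not abelian.

Answer: No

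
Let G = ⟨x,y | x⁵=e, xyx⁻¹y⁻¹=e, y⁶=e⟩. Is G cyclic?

|G| = 30. The element xy has order 30 (its powers give 30 distinct elements), so ⟨xy⟩ = G and G is cyclic.

Answer: Yes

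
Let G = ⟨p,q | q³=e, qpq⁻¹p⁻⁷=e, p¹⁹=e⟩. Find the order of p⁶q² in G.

Compute successive powers until reaching e:
  (p⁶q²)¹ = p⁶q², (p⁶q²)² = p¹⁵q, (p⁶q²)³ = e.
The smallest positive k with (p⁶q²)ᵏ = e is 3.

Answer: 3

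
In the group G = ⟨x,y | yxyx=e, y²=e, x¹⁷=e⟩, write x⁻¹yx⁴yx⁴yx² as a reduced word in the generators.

Multiply left to right, reducing at each step:
  (x¹⁶) · y = x¹⁶y
  (x¹⁶y) · x⁴ = x¹²y
  (x¹²y) · y = x¹²
  (x¹²) · x⁴ = x¹⁶
  (x¹⁶) · y = x¹⁶y
  (x¹⁶y) · x² = x¹⁴y

Answer: x¹⁴y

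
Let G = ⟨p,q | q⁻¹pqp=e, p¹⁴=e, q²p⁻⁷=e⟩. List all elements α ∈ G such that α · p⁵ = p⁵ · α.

⟨p⁵⟩ ⊆ C_G(p⁵) since powers of p⁵ commute with p⁵; so |C_G(p⁵)| ≥ |⟨p⁵⟩| = 14.
By orbit–stabilizer, |C_G(p⁵)| = |G| / |conj. class of p⁵| = 28 / 2 = 14.
The 14 elements commuting with p⁵ are {e, p, p², p³, p⁴, p⁵, p⁶, p⁷, p⁸, p⁹, p¹⁰, p¹¹, p¹², p¹³}.

Answer: {e, p, p², p³, p⁴, p⁵, p⁶, p⁷, p⁸, p⁹, p¹⁰, p¹¹, p¹², p¹³}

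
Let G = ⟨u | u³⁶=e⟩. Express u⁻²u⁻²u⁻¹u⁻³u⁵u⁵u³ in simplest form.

Multiply left to right, reducing at each step:
  (u³⁴) · u⁻² = u³²
  (u³²) · u⁻¹ = u³¹
  (u³¹) · u⁻³ = u²⁸
  (u²⁸) · u⁵ = u³³
  (u³³) · u⁵ = u²
  (u²) · u³ = u⁵

Answer: u⁵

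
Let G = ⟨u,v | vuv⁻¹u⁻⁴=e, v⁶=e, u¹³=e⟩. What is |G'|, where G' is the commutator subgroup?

G' = [G, G] is generated by all commutators. The generator-pair commutators are: [u, v] = u¹⁰.
The subgroup they normally generate is {e, u, u², u³, u⁴, u⁵, u⁶, u⁷, u⁸, u⁹, u¹⁰, u¹¹, u¹²}, of order 13.
Check: |G/G'| = 78/13 = 6 is the order of the abelianisation.

Answer: 13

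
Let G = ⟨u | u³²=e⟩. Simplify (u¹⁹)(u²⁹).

Compute (u¹⁹) · (u²⁹) by multiplying left to right and reducing via the relations at each step:
  (u¹⁹) · u²⁹ = u¹⁶

Answer: u¹⁶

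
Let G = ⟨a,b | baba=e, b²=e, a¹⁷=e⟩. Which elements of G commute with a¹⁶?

⟨a¹⁶⟩ ⊆ C_G(a¹⁶) since powers of a¹⁶ commute with a¹⁶; so |C_G(a¹⁶)| ≥ |⟨a¹⁶⟩| = 17.
By orbit–stabilizer, |C_G(a¹⁶)| = |G| / |conj. class of a¹⁶| = 34 / 2 = 17.
The 17 elements commuting with a¹⁶ are {e, a, a², a³, a⁴, a⁵, a⁶, a⁷, a⁸, a⁹, a¹⁰, a¹¹, a¹², a¹³, a¹⁴, a¹⁵, a¹⁶}.

Answer: {e, a, a², a³, a⁴, a⁵, a⁶, a⁷, a⁸, a⁹, a¹⁰, a¹¹, a¹², a¹³, a¹⁴, a¹⁵, a¹⁶}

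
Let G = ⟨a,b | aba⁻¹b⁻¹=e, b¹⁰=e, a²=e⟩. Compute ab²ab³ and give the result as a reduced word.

Multiply left to right, reducing at each step:
  a · b² = ab²
  (ab²) · a = b²
  (b²) · b³ = b⁵

Answer: b⁵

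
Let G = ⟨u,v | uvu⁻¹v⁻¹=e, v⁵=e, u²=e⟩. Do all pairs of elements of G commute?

Each pair of generators commutes: u·v = uv = v·u. Since the generators pairwise commute, every element of G commutes with every other, so G is abelian.

Answer: Yes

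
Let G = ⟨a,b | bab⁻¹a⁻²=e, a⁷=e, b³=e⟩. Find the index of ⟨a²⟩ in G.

First find ord(a²) by computing successive powers:
  (a²)¹ = a², (a²)² = a⁴, (a²)³ = a⁶, (a²)⁴ = a, (a²)⁵ = a³, (a²)⁶ = a⁵, (a²)⁷ = e.
So |⟨a²⟩| = ord(a²) = 7. With |G| = 21, by Lagrange [G : ⟨a²⟩] = 21/7 = 3.

Answer: 3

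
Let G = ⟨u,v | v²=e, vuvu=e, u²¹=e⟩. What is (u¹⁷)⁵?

Compute successive powers of (u¹⁷), reducing at each step:
  (u¹⁷)²: (u¹⁷) · u¹⁷ = u¹³
  (u¹⁷)³: (u¹³) · u¹⁷ = u⁹
  (u¹⁷)⁴: (u⁹) · u¹⁷ = u⁵
  (u¹⁷)⁵: (u⁵) · u¹⁷ = u

Answer: u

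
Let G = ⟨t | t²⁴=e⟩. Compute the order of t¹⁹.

Compute successive powers until reaching e:
  (t¹⁹)¹ = t¹⁹, (t¹⁹)² = t¹⁴, (t¹⁹)³ = t⁹, (t¹⁹)⁴ = t⁴, (t¹⁹)⁵ = t²³, (t¹⁹)⁶ = t¹⁸, (t¹⁹)⁷ = t¹³, (t¹⁹)⁸ = t⁸, (t¹⁹)⁹ = t³, (t¹⁹)¹⁰ = t²², (t¹⁹)¹¹ = t¹⁷, (t¹⁹)¹² = t¹², (t¹⁹)¹³ = t⁷, (t¹⁹)¹⁴ = t², (t¹⁹)¹⁵ = t²¹, (t¹⁹)¹⁶ = t¹⁶, (t¹⁹)¹⁷ = t¹¹, (t¹⁹)¹⁸ = t⁶, (t¹⁹)¹⁹ = t, (t¹⁹)²⁰ = t²⁰, (t¹⁹)²¹ = t¹⁵, (t¹⁹)²² = t¹⁰, (t¹⁹)²³ = t⁵, (t¹⁹)²⁴ = e.
The smallest positive k with (t¹⁹)ᵏ = e is 24.

Answer: 24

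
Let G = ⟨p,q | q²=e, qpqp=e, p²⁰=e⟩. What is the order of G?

Enumerate words in the generators, reducing via the relations: the distinct elements are
  {e, p, q, pq, p², p³, p⁴, p⁵, p⁶, p⁷, p⁸, p⁹, p²q, p³q, p¹², p¹³, p¹¹, p¹⁰, p¹⁴, p¹⁵, p¹⁶, p¹⁷, p¹⁸, p¹⁹, p⁴q, p⁵q, p⁶q, p⁷q, p⁸q, p⁹q, p¹²q, p¹³q, p¹¹q, p¹⁰q, p¹⁴q, p¹⁵q, p¹⁶q, p¹⁷q, p¹⁸q, p¹⁹q}.
No further products give new elements, so |G| = 40.

Answer: 40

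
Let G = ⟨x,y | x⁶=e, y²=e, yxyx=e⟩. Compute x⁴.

Compute successive powers of x, reducing at each step:
  x²: x · x = x²
  x³: (x²) · x = x³
  x⁴: (x³) · x = x⁴

Answer: x⁴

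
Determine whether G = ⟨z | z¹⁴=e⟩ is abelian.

G has a single generator, so G is cyclic and hence abelian.

Answer: Yes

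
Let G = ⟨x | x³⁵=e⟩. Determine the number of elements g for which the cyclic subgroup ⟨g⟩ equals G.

G is cyclic of order 35. An element generates G iff its order is 35, and a cyclic group of order 35 has exactly φ(35) = 24 such elements.

Answer: 24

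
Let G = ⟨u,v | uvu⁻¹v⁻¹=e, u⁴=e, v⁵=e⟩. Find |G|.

Enumerate words in the generators, reducing via the relations: the distinct elements are
  {e, u, v, uv, u², u³, v², v³, v⁴, uv², uv³, uv⁴, u²v, u³v, u²v², u²v³, u²v⁴, u³v², u³v³, u³v⁴}.
No further products give new elements, so |G| = 20.

Answer: 20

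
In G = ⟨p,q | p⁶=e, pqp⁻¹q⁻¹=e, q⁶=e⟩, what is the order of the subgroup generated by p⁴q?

|⟨p⁴q⟩| equals the order of p⁴q. Compute successive powers until reaching e:
  (p⁴q)¹ = p⁴q, (p⁴q)² = p²q², (p⁴q)³ = q³, (p⁴q)⁴ = p⁴q⁴, (p⁴q)⁵ = p²q⁵, (p⁴q)⁶ = e.
The smallest positive k with (p⁴q)ᵏ = e is 6, so |⟨p⁴q⟩| = 6.

Answer: 6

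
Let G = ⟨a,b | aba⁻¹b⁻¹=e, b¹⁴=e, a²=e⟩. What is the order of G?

Enumerate words in the generators, reducing via the relations: the distinct elements are
  {a, b, e, ab, b², b³, b⁴, b⁵, b⁶, b⁷, b⁸, b⁹, ab², ab³, ab⁴, ab⁵, ab⁶, ab⁷, ab⁸, ab⁹, b¹², b¹³, b¹¹, b¹⁰, ab¹², ab¹³, ab¹¹, ab¹⁰}.
No further products give new elements, so |G| = 28.

Answer: 28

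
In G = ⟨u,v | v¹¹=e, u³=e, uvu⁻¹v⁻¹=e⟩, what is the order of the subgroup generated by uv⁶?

|⟨uv⁶⟩| equals the order of uv⁶. Compute successive powers until reaching e:
  (uv⁶)¹ = uv⁶, (uv⁶)² = u²v, (uv⁶)³ = v⁷, (uv⁶)⁴ = uv², (uv⁶)⁵ = u²v⁸, (uv⁶)⁶ = v³, (uv⁶)⁷ = uv⁹, (uv⁶)⁸ = u²v⁴, (uv⁶)⁹ = v¹⁰, (uv⁶)¹⁰ = uv⁵, (uv⁶)¹¹ = u², (uv⁶)¹² = v⁶, (uv⁶)¹³ = uv, (uv⁶)¹⁴ = u²v⁷, (uv⁶)¹⁵ = v², (uv⁶)¹⁶ = uv⁸, (uv⁶)¹⁷ = u²v³, (uv⁶)¹⁸ = v⁹, (uv⁶)¹⁹ = uv⁴, (uv⁶)²⁰ = u²v¹⁰, (uv⁶)²¹ = v⁵, (uv⁶)²² = u, (uv⁶)²³ = u²v⁶, (uv⁶)²⁴ = v, (uv⁶)²⁵ = uv⁷, (uv⁶)²⁶ = u²v², (uv⁶)²⁷ = v⁸, (uv⁶)²⁸ = uv³, (uv⁶)²⁹ = u²v⁹, (uv⁶)³⁰ = v⁴, (uv⁶)³¹ = uv¹⁰, (uv⁶)³² = u²v⁵, (uv⁶)³³ = e.
The smallest positive k with (uv⁶)ᵏ = e is 33, so |⟨uv⁶⟩| = 33.

Answer: 33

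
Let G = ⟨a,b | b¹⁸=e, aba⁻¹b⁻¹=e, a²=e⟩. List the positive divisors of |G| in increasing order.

|G| = 36 = 2² · 3². By Lagrange's theorem the order of any subgroup divides 36; the divisors of 36 are 1, 2, 3, 4, 6, 9, 12, 18, 36.

Answer: 1, 2, 3, 4, 6, 9, 12, 18, 36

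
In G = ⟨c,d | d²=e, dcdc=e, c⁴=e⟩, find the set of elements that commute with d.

⟨d⟩ ⊆ C_G(d) since powers of d commute with d; so |C_G(d)| ≥ |⟨d⟩| = 2.
By orbit–stabilizer, |C_G(d)| = |G| / |conj. class of d| = 8 / 2 = 4.
The 4 elements commuting with d are {e, c², d, c²d}.

Answer: {e, c², d, c²d}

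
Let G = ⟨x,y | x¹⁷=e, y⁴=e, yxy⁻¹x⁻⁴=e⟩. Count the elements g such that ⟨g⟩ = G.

⟨g⟩ = G would require ord(g) = |G| = 68, but the maximum element order in G is 17 < 68. So G is not cyclic and no single element generates it: the count is 0.

Answer: 0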